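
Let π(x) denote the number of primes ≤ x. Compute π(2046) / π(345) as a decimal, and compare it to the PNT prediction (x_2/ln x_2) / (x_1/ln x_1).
π(2046)/π(345) = 309/68 ≈ 4.5441;  PNT prediction ≈ 4.5457.

π(345) = 68 and π(2046) = 309, so π(2046)/π(345) ≈ 4.5441. The PNT-predicted ratio is (2046/ln(2046)) / (345/ln(345)) ≈ 4.5457. The two agree to within a few percent, as expected.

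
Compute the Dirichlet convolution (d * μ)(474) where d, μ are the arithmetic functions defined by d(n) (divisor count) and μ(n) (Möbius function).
(d * μ)(474) = 1

Divisors of 474: [1, 2, 3, 6, 79, 158, 237, 474]. For each d | 474:
  d = 1: d(1) · μ(474/1) = 1 · -1 = -1
  d = 2: d(2) · μ(474/2) = 2 · 1 = 2
  d = 3: d(3) · μ(474/3) = 2 · 1 = 2
  d = 6: d(6) · μ(474/6) = 4 · -1 = -4
  d = 79: d(79) · μ(474/79) = 2 · 1 = 2
  d = 158: d(158) · μ(474/158) = 4 · -1 = -4
  d = 237: d(237) · μ(474/237) = 4 · -1 = -4
  d = 474: d(474) · μ(474/474) = 8 · 1 = 8
Summing: (d * μ)(474) = -1 + 2 + 2 + -4 + 2 + -4 + -4 + 8 = 1.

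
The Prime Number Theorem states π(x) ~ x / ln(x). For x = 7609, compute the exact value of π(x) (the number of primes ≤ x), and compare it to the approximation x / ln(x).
π(7609) = 967;  x/ln(x) ≈ 851.40;  relative error ≈ 11.95%.

Directly count primes up to 7609: π(7609) = 967. The PNT approximation gives 7609/ln(7609) ≈ 7609/8.93709 ≈ 851.40. Relative error (π(x) − x/ln(x)) / π(x) ≈ 11.95%; the approximation is known to undercount slightly (Li(x) is a better estimate).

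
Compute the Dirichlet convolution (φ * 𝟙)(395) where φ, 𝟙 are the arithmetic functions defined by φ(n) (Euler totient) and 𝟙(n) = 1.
(φ * 𝟙)(395) = 395

Divisors of 395: [1, 5, 79, 395]. For each d | 395:
  d = 1: φ(1) · 𝟙(395/1) = 1 · 1 = 1
  d = 5: φ(5) · 𝟙(395/5) = 4 · 1 = 4
  d = 79: φ(79) · 𝟙(395/79) = 78 · 1 = 78
  d = 395: φ(395) · 𝟙(395/395) = 312 · 1 = 312
Summing: (φ * 𝟙)(395) = 1 + 4 + 78 + 312 = 395.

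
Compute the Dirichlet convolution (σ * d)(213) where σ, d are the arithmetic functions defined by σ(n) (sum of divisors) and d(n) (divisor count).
(σ * d)(213) = 444

Divisors of 213: [1, 3, 71, 213]. For each d | 213:
  d = 1: σ(1) · d(213/1) = 1 · 4 = 4
  d = 3: σ(3) · d(213/3) = 4 · 2 = 8
  d = 71: σ(71) · d(213/71) = 72 · 2 = 144
  d = 213: σ(213) · d(213/213) = 288 · 1 = 288
Summing: (σ * d)(213) = 4 + 8 + 144 + 288 = 444.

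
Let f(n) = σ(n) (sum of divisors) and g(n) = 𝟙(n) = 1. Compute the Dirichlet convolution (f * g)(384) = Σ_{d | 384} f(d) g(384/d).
(σ * 𝟙)(384) = 2510

Divisors of 384: [1, 2, 3, 4, 6, 8, 12, 16, 24, 32, 48, 64, 96, 128, 192, 384]. For each d | 384:
  d = 1: σ(1) · 𝟙(384/1) = 1 · 1 = 1
  d = 2: σ(2) · 𝟙(384/2) = 3 · 1 = 3
  d = 3: σ(3) · 𝟙(384/3) = 4 · 1 = 4
  d = 4: σ(4) · 𝟙(384/4) = 7 · 1 = 7
  d = 6: σ(6) · 𝟙(384/6) = 12 · 1 = 12
  d = 8: σ(8) · 𝟙(384/8) = 15 · 1 = 15
  d = 12: σ(12) · 𝟙(384/12) = 28 · 1 = 28
  d = 16: σ(16) · 𝟙(384/16) = 31 · 1 = 31
  d = 24: σ(24) · 𝟙(384/24) = 60 · 1 = 60
  d = 32: σ(32) · 𝟙(384/32) = 63 · 1 = 63
  d = 48: σ(48) · 𝟙(384/48) = 124 · 1 = 124
  d = 64: σ(64) · 𝟙(384/64) = 127 · 1 = 127
  d = 96: σ(96) · 𝟙(384/96) = 252 · 1 = 252
  d = 128: σ(128) · 𝟙(384/128) = 255 · 1 = 255
  d = 192: σ(192) · 𝟙(384/192) = 508 · 1 = 508
  d = 384: σ(384) · 𝟙(384/384) = 1020 · 1 = 1020
Summing: (σ * 𝟙)(384) = 1 + 3 + 4 + 7 + 12 + 15 + 28 + 31 + 60 + 63 + 124 + 127 + 252 + 255 + 508 + 1020 = 2510.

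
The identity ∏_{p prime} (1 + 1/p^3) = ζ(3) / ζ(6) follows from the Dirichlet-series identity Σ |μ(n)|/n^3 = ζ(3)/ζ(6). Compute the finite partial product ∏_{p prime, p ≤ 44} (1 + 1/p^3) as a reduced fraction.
∏ = 77199709041125603078439960576/65340146372601957980502060935

The primes p ≤ 44 are [2, 3, 5, 7, 11, 13, 17, 19, 23, 29, 31, 37, 41, 43]. For each, (1 + 1/p^3) = (p^3 + 1)/p^3. Multiplying these fractions over p ∈ [2, 3, 5, 7, 11, 13, 17, 19, 23, 29, 31, 37, 41, 43] gives 77199709041125603078439960576/65340146372601957980502060935. (In the limit P → ∞ this tends to ζ(3)/ζ(6).)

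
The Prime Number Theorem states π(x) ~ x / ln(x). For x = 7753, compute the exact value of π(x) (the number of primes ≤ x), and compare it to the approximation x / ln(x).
π(7753) = 983;  x/ln(x) ≈ 865.69;  relative error ≈ 11.93%.

Directly count primes up to 7753: π(7753) = 983. The PNT approximation gives 7753/ln(7753) ≈ 7753/8.95584 ≈ 865.69. Relative error (π(x) − x/ln(x)) / π(x) ≈ 11.93%; the approximation is known to undercount slightly (Li(x) is a better estimate).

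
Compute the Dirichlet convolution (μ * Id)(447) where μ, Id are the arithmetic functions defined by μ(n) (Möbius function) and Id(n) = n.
(μ * Id)(447) = 296

Divisors of 447: [1, 3, 149, 447]. For each d | 447:
  d = 1: μ(1) · Id(447/1) = 1 · 447 = 447
  d = 3: μ(3) · Id(447/3) = -1 · 149 = -149
  d = 149: μ(149) · Id(447/149) = -1 · 3 = -3
  d = 447: μ(447) · Id(447/447) = 1 · 1 = 1
Summing: (μ * Id)(447) = 447 + -149 + -3 + 1 = 296.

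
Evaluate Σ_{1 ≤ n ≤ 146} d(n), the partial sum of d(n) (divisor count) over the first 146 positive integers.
Σ_{n ≤ 146} d(n) = 754

Compute d(n) for each 1 ≤ n ≤ 146: d(1) = 1, d(2) = 2, d(3) = 2, d(4) = 3, d(5) = 2, d(6) = 4, d(7) = 2, d(8) = 4, d(9) = 3, d(10) = 4, d(11) = 2, d(12) = 6, d(13) = 2, d(14) = 4, d(15) = 4, d(16) = 5, d(17) = 2, d(18) = 6, d(19) = 2, d(20) = 6, d(21) = 4, d(22) = 4, d(23) = 2, d(24) = 8, d(25) = 3, d(26) = 4, d(27) = 4, d(28) = 6, d(29) = 2, d(30) = 8, d(31) = 2, d(32) = 6, d(33) = 4, d(34) = 4, d(35) = 4, d(36) = 9, d(37) = 2, d(38) = 4, d(39) = 4, d(40) = 8, d(41) = 2, d(42) = 8, d(43) = 2, d(44) = 6, d(45) = 6, d(46) = 4, d(47) = 2, d(48) = 10, d(49) = 3, d(50) = 6, d(51) = 4, d(52) = 6, d(53) = 2, d(54) = 8, d(55) = 4, d(56) = 8, d(57) = 4, d(58) = 4, d(59) = 2, d(60) = 12, d(61) = 2, d(62) = 4, d(63) = 6, d(64) = 7, d(65) = 4, d(66) = 8, d(67) = 2, d(68) = 6, d(69) = 4, d(70) = 8, d(71) = 2, d(72) = 12, d(73) = 2, d(74) = 4, d(75) = 6, d(76) = 6, d(77) = 4, d(78) = 8, d(79) = 2, d(80) = 10, d(81) = 5, d(82) = 4, d(83) = 2, d(84) = 12, d(85) = 4, d(86) = 4, d(87) = 4, d(88) = 8, d(89) = 2, d(90) = 12, d(91) = 4, d(92) = 6, d(93) = 4, d(94) = 4, d(95) = 4, d(96) = 12, d(97) = 2, d(98) = 6, d(99) = 6, d(100) = 9, d(101) = 2, d(102) = 8, d(103) = 2, d(104) = 8, d(105) = 8, d(106) = 4, d(107) = 2, d(108) = 12, d(109) = 2, d(110) = 8, d(111) = 4, d(112) = 10, d(113) = 2, d(114) = 8, d(115) = 4, d(116) = 6, d(117) = 6, d(118) = 4, d(119) = 4, d(120) = 16, d(121) = 3, d(122) = 4, d(123) = 4, d(124) = 6, d(125) = 4, d(126) = 12, d(127) = 2, d(128) = 8, d(129) = 4, d(130) = 8, d(131) = 2, d(132) = 12, d(133) = 4, d(134) = 4, d(135) = 8, d(136) = 8, d(137) = 2, d(138) = 8, d(139) = 2, d(140) = 12, d(141) = 4, d(142) = 4, d(143) = 4, d(144) = 15, d(145) = 4, d(146) = 4. Summing all 146 values: 754. (Dirichlet's divisor formula: Σ_{n ≤ x} d(n) = x ln(x) + (2γ − 1) x + O(√x). For x = 146, the asymptotic estimate is ≈ 750.15.)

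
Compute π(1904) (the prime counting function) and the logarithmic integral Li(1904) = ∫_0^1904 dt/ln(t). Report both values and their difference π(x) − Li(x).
π(1904) = 291;  Li(1904) ≈ 302.14;  π(x) − Li(x) ≈ -11.14.

Direct count of primes ≤ 1904 gives π(1904) = 291. Numerical evaluation of the logarithmic integral gives Li(1904) ≈ 302.14. The difference π(x) − Li(x) ≈ -11.14 is typically negative for small/moderate x (Li(x) overestimates), though Littlewood's theorem shows this sign changes infinitely often.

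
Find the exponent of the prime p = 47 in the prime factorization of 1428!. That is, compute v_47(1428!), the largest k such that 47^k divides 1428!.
v_47(1428!) = 30

Legendre's formula: v_p(n!) = Σ_{k ≥ 1} ⌊n / p^k⌋. For p = 47, n = 1428, the terms are:
  ⌊1428/47^1⌋ = ⌊1428/47⌋ = 30
(the next term ⌊1428/47^2⌋ = 0, terminating the sum). Summing: v_47(1428!) = 30 = 30.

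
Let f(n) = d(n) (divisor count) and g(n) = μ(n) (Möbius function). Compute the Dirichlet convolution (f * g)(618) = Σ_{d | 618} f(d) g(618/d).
(d * μ)(618) = 1

Divisors of 618: [1, 2, 3, 6, 103, 206, 309, 618]. For each d | 618:
  d = 1: d(1) · μ(618/1) = 1 · -1 = -1
  d = 2: d(2) · μ(618/2) = 2 · 1 = 2
  d = 3: d(3) · μ(618/3) = 2 · 1 = 2
  d = 6: d(6) · μ(618/6) = 4 · -1 = -4
  d = 103: d(103) · μ(618/103) = 2 · 1 = 2
  d = 206: d(206) · μ(618/206) = 4 · -1 = -4
  d = 309: d(309) · μ(618/309) = 4 · -1 = -4
  d = 618: d(618) · μ(618/618) = 8 · 1 = 8
Summing: (d * μ)(618) = -1 + 2 + 2 + -4 + 2 + -4 + -4 + 8 = 1.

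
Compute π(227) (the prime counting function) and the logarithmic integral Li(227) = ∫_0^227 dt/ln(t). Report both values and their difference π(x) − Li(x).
π(227) = 49;  Li(227) ≈ 55.23;  π(x) − Li(x) ≈ -6.23.

Direct count of primes ≤ 227 gives π(227) = 49. Numerical evaluation of the logarithmic integral gives Li(227) ≈ 55.23. The difference π(x) − Li(x) ≈ -6.23 is typically negative for small/moderate x (Li(x) overestimates), though Littlewood's theorem shows this sign changes infinitely often.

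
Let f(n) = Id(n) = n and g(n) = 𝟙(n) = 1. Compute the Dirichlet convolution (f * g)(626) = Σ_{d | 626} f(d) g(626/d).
(Id * 𝟙)(626) = 942

Divisors of 626: [1, 2, 313, 626]. For each d | 626:
  d = 1: Id(1) · 𝟙(626/1) = 1 · 1 = 1
  d = 2: Id(2) · 𝟙(626/2) = 2 · 1 = 2
  d = 313: Id(313) · 𝟙(626/313) = 313 · 1 = 313
  d = 626: Id(626) · 𝟙(626/626) = 626 · 1 = 626
Summing: (Id * 𝟙)(626) = 1 + 2 + 313 + 626 = 942.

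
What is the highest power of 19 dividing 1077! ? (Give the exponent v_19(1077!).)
v_19(1077!) = 58

Legendre's formula: v_p(n!) = Σ_{k ≥ 1} ⌊n / p^k⌋. For p = 19, n = 1077, the terms are:
  ⌊1077/19^1⌋ = ⌊1077/19⌋ = 56
  ⌊1077/19^2⌋ = ⌊1077/361⌋ = 2
(the next term ⌊1077/19^3⌋ = 0, terminating the sum). Summing: v_19(1077!) = 56 + 2 = 58.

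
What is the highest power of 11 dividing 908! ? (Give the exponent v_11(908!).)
v_11(908!) = 89

Legendre's formula: v_p(n!) = Σ_{k ≥ 1} ⌊n / p^k⌋. For p = 11, n = 908, the terms are:
  ⌊908/11^1⌋ = ⌊908/11⌋ = 82
  ⌊908/11^2⌋ = ⌊908/121⌋ = 7
(the next term ⌊908/11^3⌋ = 0, terminating the sum). Summing: v_11(908!) = 82 + 7 = 89.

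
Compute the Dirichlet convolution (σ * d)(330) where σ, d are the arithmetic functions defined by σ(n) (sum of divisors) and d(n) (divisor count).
(σ * d)(330) = 3360

Divisors of 330: [1, 2, 3, 5, 6, 10, 11, 15, 22, 30, 33, 55, 66, 110, 165, 330]. For each d | 330:
  d = 1: σ(1) · d(330/1) = 1 · 16 = 16
  d = 2: σ(2) · d(330/2) = 3 · 8 = 24
  d = 3: σ(3) · d(330/3) = 4 · 8 = 32
  d = 5: σ(5) · d(330/5) = 6 · 8 = 48
  d = 6: σ(6) · d(330/6) = 12 · 4 = 48
  d = 10: σ(10) · d(330/10) = 18 · 4 = 72
  d = 11: σ(11) · d(330/11) = 12 · 8 = 96
  d = 15: σ(15) · d(330/15) = 24 · 4 = 96
  d = 22: σ(22) · d(330/22) = 36 · 4 = 144
  d = 30: σ(30) · d(330/30) = 72 · 2 = 144
  d = 33: σ(33) · d(330/33) = 48 · 4 = 192
  d = 55: σ(55) · d(330/55) = 72 · 4 = 288
  d = 66: σ(66) · d(330/66) = 144 · 2 = 288
  d = 110: σ(110) · d(330/110) = 216 · 2 = 432
  d = 165: σ(165) · d(330/165) = 288 · 2 = 576
  d = 330: σ(330) · d(330/330) = 864 · 1 = 864
Summing: (σ * d)(330) = 16 + 24 + 32 + 48 + 48 + 72 + 96 + 96 + 144 + 144 + 192 + 288 + 288 + 432 + 576 + 864 = 3360.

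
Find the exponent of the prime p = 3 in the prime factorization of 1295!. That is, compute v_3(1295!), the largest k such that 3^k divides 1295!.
v_3(1295!) = 642

Legendre's formula: v_p(n!) = Σ_{k ≥ 1} ⌊n / p^k⌋. For p = 3, n = 1295, the terms are:
  ⌊1295/3^1⌋ = ⌊1295/3⌋ = 431
  ⌊1295/3^2⌋ = ⌊1295/9⌋ = 143
  ⌊1295/3^3⌋ = ⌊1295/27⌋ = 47
  ⌊1295/3^4⌋ = ⌊1295/81⌋ = 15
  ⌊1295/3^5⌋ = ⌊1295/243⌋ = 5
  ⌊1295/3^6⌋ = ⌊1295/729⌋ = 1
(the next term ⌊1295/3^7⌋ = 0, terminating the sum). Summing: v_3(1295!) = 431 + 143 + 47 + 15 + 5 + 1 = 642.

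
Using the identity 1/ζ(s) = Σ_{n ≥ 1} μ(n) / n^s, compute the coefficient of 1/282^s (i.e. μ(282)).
μ(282) = -1

Factor n = 282 = 2 · 3 · 47. μ(n) = 0 if any exponent ≥ 2 (not squarefree); otherwise μ(n) = (−1)^{ω(n)} where ω(n) is the number of distinct prime factors. Applying: μ(282) = -1.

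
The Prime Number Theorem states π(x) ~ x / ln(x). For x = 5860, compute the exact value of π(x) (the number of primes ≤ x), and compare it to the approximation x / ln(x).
π(5860) = 770;  x/ln(x) ≈ 675.43;  relative error ≈ 12.28%.

Directly count primes up to 5860: π(5860) = 770. The PNT approximation gives 5860/ln(5860) ≈ 5860/8.67590 ≈ 675.43. Relative error (π(x) − x/ln(x)) / π(x) ≈ 12.28%; the approximation is known to undercount slightly (Li(x) is a better estimate).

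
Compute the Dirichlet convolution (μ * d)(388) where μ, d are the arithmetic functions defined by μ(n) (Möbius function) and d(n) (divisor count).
(μ * d)(388) = 1

Divisors of 388: [1, 2, 4, 97, 194, 388]. For each d | 388:
  d = 1: μ(1) · d(388/1) = 1 · 6 = 6
  d = 2: μ(2) · d(388/2) = -1 · 4 = -4
  d = 4: μ(4) · d(388/4) = 0 · 2 = 0
  d = 97: μ(97) · d(388/97) = -1 · 3 = -3
  d = 194: μ(194) · d(388/194) = 1 · 2 = 2
  d = 388: μ(388) · d(388/388) = 0 · 1 = 0
Summing: (μ * d)(388) = 6 + -4 + 0 + -3 + 2 + 0 = 1.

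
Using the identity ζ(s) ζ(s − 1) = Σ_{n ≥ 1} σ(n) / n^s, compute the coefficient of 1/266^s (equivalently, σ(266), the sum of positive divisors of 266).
σ(266) = 480

In the product (Σ m^0/m^s)(Σ k / k^s) = Σ (Σ_{d | n} d) / n^s, the coefficient of 1/n^s is σ(n) = Σ_{d | n} d. For n = 266, divisors are [1, 2, 7, 14, 19, 38, 133, 266]; summing: σ(266) = 480.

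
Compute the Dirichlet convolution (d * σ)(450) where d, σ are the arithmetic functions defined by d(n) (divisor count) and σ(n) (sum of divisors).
(d * σ)(450) = 5520

Divisors of 450: [1, 2, 3, 5, 6, 9, 10, 15, 18, 25, 30, 45, 50, 75, 90, 150, 225, 450]. For each d | 450:
  d = 1: d(1) · σ(450/1) = 1 · 1209 = 1209
  d = 2: d(2) · σ(450/2) = 2 · 403 = 806
  d = 3: d(3) · σ(450/3) = 2 · 372 = 744
  d = 5: d(5) · σ(450/5) = 2 · 234 = 468
  d = 6: d(6) · σ(450/6) = 4 · 124 = 496
  d = 9: d(9) · σ(450/9) = 3 · 93 = 279
  d = 10: d(10) · σ(450/10) = 4 · 78 = 312
  d = 15: d(15) · σ(450/15) = 4 · 72 = 288
  d = 18: d(18) · σ(450/18) = 6 · 31 = 186
  d = 25: d(25) · σ(450/25) = 3 · 39 = 117
  d = 30: d(30) · σ(450/30) = 8 · 24 = 192
  d = 45: d(45) · σ(450/45) = 6 · 18 = 108
  d = 50: d(50) · σ(450/50) = 6 · 13 = 78
  d = 75: d(75) · σ(450/75) = 6 · 12 = 72
  d = 90: d(90) · σ(450/90) = 12 · 6 = 72
  d = 150: d(150) · σ(450/150) = 12 · 4 = 48
  d = 225: d(225) · σ(450/225) = 9 · 3 = 27
  d = 450: d(450) · σ(450/450) = 18 · 1 = 18
Summing: (d * σ)(450) = 1209 + 806 + 744 + 468 + 496 + 279 + 312 + 288 + 186 + 117 + 192 + 108 + 78 + 72 + 72 + 48 + 27 + 18 = 5520.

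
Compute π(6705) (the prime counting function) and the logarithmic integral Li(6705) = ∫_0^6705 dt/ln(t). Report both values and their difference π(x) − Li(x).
π(6705) = 865;  Li(6705) ≈ 880.93;  π(x) − Li(x) ≈ -15.93.

Direct count of primes ≤ 6705 gives π(6705) = 865. Numerical evaluation of the logarithmic integral gives Li(6705) ≈ 880.93. The difference π(x) − Li(x) ≈ -15.93 is typically negative for small/moderate x (Li(x) overestimates), though Littlewood's theorem shows this sign changes infinitely often.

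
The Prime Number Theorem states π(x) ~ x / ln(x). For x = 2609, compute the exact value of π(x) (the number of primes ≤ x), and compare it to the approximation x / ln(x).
π(2609) = 379;  x/ln(x) ≈ 331.65;  relative error ≈ 12.49%.

Directly count primes up to 2609: π(2609) = 379. The PNT approximation gives 2609/ln(2609) ≈ 2609/7.86672 ≈ 331.65. Relative error (π(x) − x/ln(x)) / π(x) ≈ 12.49%; the approximation is known to undercount slightly (Li(x) is a better estimate).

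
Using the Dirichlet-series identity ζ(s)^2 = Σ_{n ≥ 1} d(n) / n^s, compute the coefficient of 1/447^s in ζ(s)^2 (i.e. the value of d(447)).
d(447) = 4

ζ(s)^2 = (Σ 1/m^s)(Σ 1/k^s). The coefficient of 1/n^s in the product is the number of ordered pairs (m, k) with mk = n, which equals d(n). For n = 447, divisors are [1, 3, 149, 447], so d(447) = 4.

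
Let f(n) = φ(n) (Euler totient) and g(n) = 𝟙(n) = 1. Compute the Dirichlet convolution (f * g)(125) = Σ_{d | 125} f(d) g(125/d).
(φ * 𝟙)(125) = 125

Divisors of 125: [1, 5, 25, 125]. For each d | 125:
  d = 1: φ(1) · 𝟙(125/1) = 1 · 1 = 1
  d = 5: φ(5) · 𝟙(125/5) = 4 · 1 = 4
  d = 25: φ(25) · 𝟙(125/25) = 20 · 1 = 20
  d = 125: φ(125) · 𝟙(125/125) = 100 · 1 = 100
Summing: (φ * 𝟙)(125) = 1 + 4 + 20 + 100 = 125.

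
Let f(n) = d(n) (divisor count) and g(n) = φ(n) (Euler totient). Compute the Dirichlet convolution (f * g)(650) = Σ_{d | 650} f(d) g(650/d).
(d * φ)(650) = 1302

Divisors of 650: [1, 2, 5, 10, 13, 25, 26, 50, 65, 130, 325, 650]. For each d | 650:
  d = 1: d(1) · φ(650/1) = 1 · 240 = 240
  d = 2: d(2) · φ(650/2) = 2 · 240 = 480
  d = 5: d(5) · φ(650/5) = 2 · 48 = 96
  d = 10: d(10) · φ(650/10) = 4 · 48 = 192
  d = 13: d(13) · φ(650/13) = 2 · 20 = 40
  d = 25: d(25) · φ(650/25) = 3 · 12 = 36
  d = 26: d(26) · φ(650/26) = 4 · 20 = 80
  d = 50: d(50) · φ(650/50) = 6 · 12 = 72
  d = 65: d(65) · φ(650/65) = 4 · 4 = 16
  d = 130: d(130) · φ(650/130) = 8 · 4 = 32
  d = 325: d(325) · φ(650/325) = 6 · 1 = 6
  d = 650: d(650) · φ(650/650) = 12 · 1 = 12
Summing: (d * φ)(650) = 240 + 480 + 96 + 192 + 40 + 36 + 80 + 72 + 16 + 32 + 6 + 12 = 1302.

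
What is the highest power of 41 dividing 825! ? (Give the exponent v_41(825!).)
v_41(825!) = 20

Legendre's formula: v_p(n!) = Σ_{k ≥ 1} ⌊n / p^k⌋. For p = 41, n = 825, the terms are:
  ⌊825/41^1⌋ = ⌊825/41⌋ = 20
(the next term ⌊825/41^2⌋ = 0, terminating the sum). Summing: v_41(825!) = 20 = 20.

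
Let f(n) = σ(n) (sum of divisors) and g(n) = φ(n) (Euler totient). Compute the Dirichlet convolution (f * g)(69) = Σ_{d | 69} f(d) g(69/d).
(σ * φ)(69) = 276

Divisors of 69: [1, 3, 23, 69]. For each d | 69:
  d = 1: σ(1) · φ(69/1) = 1 · 44 = 44
  d = 3: σ(3) · φ(69/3) = 4 · 22 = 88
  d = 23: σ(23) · φ(69/23) = 24 · 2 = 48
  d = 69: σ(69) · φ(69/69) = 96 · 1 = 96
Summing: (σ * φ)(69) = 44 + 88 + 48 + 96 = 276.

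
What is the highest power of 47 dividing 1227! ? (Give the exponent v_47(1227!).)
v_47(1227!) = 26

Legendre's formula: v_p(n!) = Σ_{k ≥ 1} ⌊n / p^k⌋. For p = 47, n = 1227, the terms are:
  ⌊1227/47^1⌋ = ⌊1227/47⌋ = 26
(the next term ⌊1227/47^2⌋ = 0, terminating the sum). Summing: v_47(1227!) = 26 = 26.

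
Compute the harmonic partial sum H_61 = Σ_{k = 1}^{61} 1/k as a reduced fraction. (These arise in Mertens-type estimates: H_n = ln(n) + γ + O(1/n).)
H_61 = 925372872575832277072279171/197044480683803711251893600

Direct summation: H_61 = 1 + 1/2 + ... + 1/61. The least common denominator is lcm(1, ..., 61) = 591133442051411133755680800; over this denominator the numerator is 591133442051411133755680800 + 295566721025705566877840400 + 197044480683803711251893600 + 147783360512852783438920200 + 118226688410282226751136160 + 98522240341901855625946800 + 84447634578773019107954400 + 73891680256426391719460100 + 65681493561267903750631200 + 59113344205141113375568080 + 53739403822855557614152800 + 49261120170950927812973400 + 45471803234723933365821600 + 42223817289386509553977200 + 39408896136760742250378720 + 36945840128213195859730050 + 34772555414788890220922400 + 32840746780633951875315600 + 31112286423758480723983200 + 29556672102570556687784040 + 28149211526257673035984800 + 26869701911427778807076400 + 25701454002235266685029600 + 24630560085475463906486700 + 23645337682056445350227232 + 22735901617361966682910800 + 21893831187089301250210400 + 21111908644693254776988600 + 20383911794876245991575200 + 19704448068380371125189360 + 19068820711335843024376800 + 18472920064106597929865025 + 17913134607618519204717600 + 17386277707394445110461200 + 16889526915754603821590880 + 16420373390316975937657800 + 15976579514903003615018400 + 15556143211879240361991600 + 15157267744907977788607200 + 14778336051285278343892020 + 14417888830522222774528800 + 14074605763128836517992400 + 13747289350032817064085600 + 13434850955713889403538200 + 13136298712253580750126240 + 12850727001117633342514800 + 12577307277689598590546400 + 12315280042737731953243350 + 12063947796967574158279200 + 11822668841028222675113616 + 11590851804929630073640800 + 11367950808680983341455400 + 11153461170781342146333600 + 10946915593544650625105200 + 10747880764571111522830560 + 10555954322346627388494300 + 10370762141252826907994400 + 10191955897438122995787600 + 10019210882227307351791200 + 9852224034190185562594680 + 9690712164777231700912800 = 2776118617727496831216837513, so H_61 = 2776118617727496831216837513/591133442051411133755680800; reducing by gcd(2776118617727496831216837513, 591133442051411133755680800) = 3 gives 925372872575832277072279171/197044480683803711251893600 ≈ 4.69626. (The PNT-adjacent estimate ln(61) + γ ≈ 4.68809 matches within O(1/n).)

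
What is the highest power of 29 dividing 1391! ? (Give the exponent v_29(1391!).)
v_29(1391!) = 48

Legendre's formula: v_p(n!) = Σ_{k ≥ 1} ⌊n / p^k⌋. For p = 29, n = 1391, the terms are:
  ⌊1391/29^1⌋ = ⌊1391/29⌋ = 47
  ⌊1391/29^2⌋ = ⌊1391/841⌋ = 1
(the next term ⌊1391/29^3⌋ = 0, terminating the sum). Summing: v_29(1391!) = 47 + 1 = 48.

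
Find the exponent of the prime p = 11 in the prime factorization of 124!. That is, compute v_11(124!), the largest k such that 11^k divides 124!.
v_11(124!) = 12

Legendre's formula: v_p(n!) = Σ_{k ≥ 1} ⌊n / p^k⌋. For p = 11, n = 124, the terms are:
  ⌊124/11^1⌋ = ⌊124/11⌋ = 11
  ⌊124/11^2⌋ = ⌊124/121⌋ = 1
(the next term ⌊124/11^3⌋ = 0, terminating the sum). Summing: v_11(124!) = 11 + 1 = 12.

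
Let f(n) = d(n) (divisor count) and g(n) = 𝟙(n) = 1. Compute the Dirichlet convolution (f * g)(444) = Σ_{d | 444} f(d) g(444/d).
(d * 𝟙)(444) = 54

Divisors of 444: [1, 2, 3, 4, 6, 12, 37, 74, 111, 148, 222, 444]. For each d | 444:
  d = 1: d(1) · 𝟙(444/1) = 1 · 1 = 1
  d = 2: d(2) · 𝟙(444/2) = 2 · 1 = 2
  d = 3: d(3) · 𝟙(444/3) = 2 · 1 = 2
  d = 4: d(4) · 𝟙(444/4) = 3 · 1 = 3
  d = 6: d(6) · 𝟙(444/6) = 4 · 1 = 4
  d = 12: d(12) · 𝟙(444/12) = 6 · 1 = 6
  d = 37: d(37) · 𝟙(444/37) = 2 · 1 = 2
  d = 74: d(74) · 𝟙(444/74) = 4 · 1 = 4
  d = 111: d(111) · 𝟙(444/111) = 4 · 1 = 4
  d = 148: d(148) · 𝟙(444/148) = 6 · 1 = 6
  d = 222: d(222) · 𝟙(444/222) = 8 · 1 = 8
  d = 444: d(444) · 𝟙(444/444) = 12 · 1 = 12
Summing: (d * 𝟙)(444) = 1 + 2 + 2 + 3 + 4 + 6 + 2 + 4 + 4 + 6 + 8 + 12 = 54.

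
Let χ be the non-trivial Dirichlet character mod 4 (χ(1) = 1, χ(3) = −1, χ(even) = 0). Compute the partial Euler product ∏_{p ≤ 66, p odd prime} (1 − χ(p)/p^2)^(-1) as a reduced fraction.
∏ = 41649646786025278187758845901/45453901250007819878400000000

The odd primes p ≤ 66 are [3, 5, 7, 11, 13, 17, 19, 23, 29, 31, 37, 41, 43, 47, 53, 59, 61]. For each, χ(p) = 1 if p ≡ 1 mod 4, χ(p) = −1 if p ≡ 3 mod 4. Taking (1 − χ(p)/p^2)^(-1) = p^2/(p^2 − χ(p)): (1 − (-1)/3^2)^(-1) · (1 − (1)/5^2)^(-1) · (1 − (-1)/7^2)^(-1) · (1 − (-1)/11^2)^(-1) · (1 − (1)/13^2)^(-1) · (1 − (1)/17^2)^(-1) · (1 − (-1)/19^2)^(-1) · (1 − (-1)/23^2)^(-1) · (1 − (1)/29^2)^(-1) · (1 − (-1)/31^2)^(-1) · (1 − (1)/37^2)^(-1) · (1 − (1)/41^2)^(-1) · (1 − (-1)/43^2)^(-1) · (1 − (-1)/47^2)^(-1) · (1 − (1)/53^2)^(-1) · (1 − (-1)/59^2)^(-1) · (1 − (1)/61^2)^(-1) = 41649646786025278187758845901/45453901250007819878400000000.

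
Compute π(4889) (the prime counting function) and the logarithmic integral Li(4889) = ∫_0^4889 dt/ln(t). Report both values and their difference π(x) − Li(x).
π(4889) = 654;  Li(4889) ≈ 671.23;  π(x) − Li(x) ≈ -17.23.

Direct count of primes ≤ 4889 gives π(4889) = 654. Numerical evaluation of the logarithmic integral gives Li(4889) ≈ 671.23. The difference π(x) − Li(x) ≈ -17.23 is typically negative for small/moderate x (Li(x) overestimates), though Littlewood's theorem shows this sign changes infinitely often.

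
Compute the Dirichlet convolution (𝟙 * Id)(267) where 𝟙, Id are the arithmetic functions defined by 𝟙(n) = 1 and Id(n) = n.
(𝟙 * Id)(267) = 360

Divisors of 267: [1, 3, 89, 267]. For each d | 267:
  d = 1: 𝟙(1) · Id(267/1) = 1 · 267 = 267
  d = 3: 𝟙(3) · Id(267/3) = 1 · 89 = 89
  d = 89: 𝟙(89) · Id(267/89) = 1 · 3 = 3
  d = 267: 𝟙(267) · Id(267/267) = 1 · 1 = 1
Summing: (𝟙 * Id)(267) = 267 + 89 + 3 + 1 = 360.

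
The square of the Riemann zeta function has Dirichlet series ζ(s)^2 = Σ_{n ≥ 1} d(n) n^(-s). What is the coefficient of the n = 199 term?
d(199) = 2

ζ(s)^2 = (Σ 1/m^s)(Σ 1/k^s). The coefficient of 1/n^s in the product is the number of ordered pairs (m, k) with mk = n, which equals d(n). For n = 199, divisors are [1, 199], so d(199) = 2.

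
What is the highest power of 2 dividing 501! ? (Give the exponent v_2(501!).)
v_2(501!) = 494

Legendre's formula: v_p(n!) = Σ_{k ≥ 1} ⌊n / p^k⌋. For p = 2, n = 501, the terms are:
  ⌊501/2^1⌋ = ⌊501/2⌋ = 250
  ⌊501/2^2⌋ = ⌊501/4⌋ = 125
  ⌊501/2^3⌋ = ⌊501/8⌋ = 62
  ⌊501/2^4⌋ = ⌊501/16⌋ = 31
  ⌊501/2^5⌋ = ⌊501/32⌋ = 15
  ⌊501/2^6⌋ = ⌊501/64⌋ = 7
  ⌊501/2^7⌋ = ⌊501/128⌋ = 3
  ⌊501/2^8⌋ = ⌊501/256⌋ = 1
(the next term ⌊501/2^9⌋ = 0, terminating the sum). Summing: v_2(501!) = 250 + 125 + 62 + 31 + 15 + 7 + 3 + 1 = 494.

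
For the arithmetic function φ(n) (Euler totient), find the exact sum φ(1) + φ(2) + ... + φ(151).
Σ_{n ≤ 151} φ(n) = 7008

Compute φ(n) for each 1 ≤ n ≤ 151: φ(1) = 1, φ(2) = 1, φ(3) = 2, φ(4) = 2, φ(5) = 4, φ(6) = 2, φ(7) = 6, φ(8) = 4, φ(9) = 6, φ(10) = 4, φ(11) = 10, φ(12) = 4, φ(13) = 12, φ(14) = 6, φ(15) = 8, φ(16) = 8, φ(17) = 16, φ(18) = 6, φ(19) = 18, φ(20) = 8, φ(21) = 12, φ(22) = 10, φ(23) = 22, φ(24) = 8, φ(25) = 20, φ(26) = 12, φ(27) = 18, φ(28) = 12, φ(29) = 28, φ(30) = 8, φ(31) = 30, φ(32) = 16, φ(33) = 20, φ(34) = 16, φ(35) = 24, φ(36) = 12, φ(37) = 36, φ(38) = 18, φ(39) = 24, φ(40) = 16, φ(41) = 40, φ(42) = 12, φ(43) = 42, φ(44) = 20, φ(45) = 24, φ(46) = 22, φ(47) = 46, φ(48) = 16, φ(49) = 42, φ(50) = 20, φ(51) = 32, φ(52) = 24, φ(53) = 52, φ(54) = 18, φ(55) = 40, φ(56) = 24, φ(57) = 36, φ(58) = 28, φ(59) = 58, φ(60) = 16, φ(61) = 60, φ(62) = 30, φ(63) = 36, φ(64) = 32, φ(65) = 48, φ(66) = 20, φ(67) = 66, φ(68) = 32, φ(69) = 44, φ(70) = 24, φ(71) = 70, φ(72) = 24, φ(73) = 72, φ(74) = 36, φ(75) = 40, φ(76) = 36, φ(77) = 60, φ(78) = 24, φ(79) = 78, φ(80) = 32, φ(81) = 54, φ(82) = 40, φ(83) = 82, φ(84) = 24, φ(85) = 64, φ(86) = 42, φ(87) = 56, φ(88) = 40, φ(89) = 88, φ(90) = 24, φ(91) = 72, φ(92) = 44, φ(93) = 60, φ(94) = 46, φ(95) = 72, φ(96) = 32, φ(97) = 96, φ(98) = 42, φ(99) = 60, φ(100) = 40, φ(101) = 100, φ(102) = 32, φ(103) = 102, φ(104) = 48, φ(105) = 48, φ(106) = 52, φ(107) = 106, φ(108) = 36, φ(109) = 108, φ(110) = 40, φ(111) = 72, φ(112) = 48, φ(113) = 112, φ(114) = 36, φ(115) = 88, φ(116) = 56, φ(117) = 72, φ(118) = 58, φ(119) = 96, φ(120) = 32, φ(121) = 110, φ(122) = 60, φ(123) = 80, φ(124) = 60, φ(125) = 100, φ(126) = 36, φ(127) = 126, φ(128) = 64, φ(129) = 84, φ(130) = 48, φ(131) = 130, φ(132) = 40, φ(133) = 108, φ(134) = 66, φ(135) = 72, φ(136) = 64, φ(137) = 136, φ(138) = 44, φ(139) = 138, φ(140) = 48, φ(141) = 92, φ(142) = 70, φ(143) = 120, φ(144) = 48, φ(145) = 112, φ(146) = 72, φ(147) = 84, φ(148) = 72, φ(149) = 148, φ(150) = 40, φ(151) = 150. Summing all 151 values: 7008. (Average order: Σ_{n ≤ x} φ(n) ~ (3/π²) x². For x = 151, (3/π²)·151² ≈ 6930.67.)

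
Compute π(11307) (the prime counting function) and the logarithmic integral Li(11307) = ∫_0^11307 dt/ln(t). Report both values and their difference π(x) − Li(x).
π(11307) = 1366;  Li(11307) ≈ 1387.09;  π(x) − Li(x) ≈ -21.09.

Direct count of primes ≤ 11307 gives π(11307) = 1366. Numerical evaluation of the logarithmic integral gives Li(11307) ≈ 1387.09. The difference π(x) − Li(x) ≈ -21.09 is typically negative for small/moderate x (Li(x) overestimates), though Littlewood's theorem shows this sign changes infinitely often.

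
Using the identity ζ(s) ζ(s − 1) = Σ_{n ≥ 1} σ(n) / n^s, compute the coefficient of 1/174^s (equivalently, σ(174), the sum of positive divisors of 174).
σ(174) = 360

In the product (Σ m^0/m^s)(Σ k / k^s) = Σ (Σ_{d | n} d) / n^s, the coefficient of 1/n^s is σ(n) = Σ_{d | n} d. For n = 174, divisors are [1, 2, 3, 6, 29, 58, 87, 174]; summing: σ(174) = 360.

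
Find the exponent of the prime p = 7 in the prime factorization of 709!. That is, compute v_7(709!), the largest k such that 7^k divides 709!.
v_7(709!) = 117

Legendre's formula: v_p(n!) = Σ_{k ≥ 1} ⌊n / p^k⌋. For p = 7, n = 709, the terms are:
  ⌊709/7^1⌋ = ⌊709/7⌋ = 101
  ⌊709/7^2⌋ = ⌊709/49⌋ = 14
  ⌊709/7^3⌋ = ⌊709/343⌋ = 2
(the next term ⌊709/7^4⌋ = 0, terminating the sum). Summing: v_7(709!) = 101 + 14 + 2 = 117.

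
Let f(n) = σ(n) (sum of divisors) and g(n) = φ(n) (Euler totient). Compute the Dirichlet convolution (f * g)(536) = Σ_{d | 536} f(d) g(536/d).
(σ * φ)(536) = 4288

Divisors of 536: [1, 2, 4, 8, 67, 134, 268, 536]. For each d | 536:
  d = 1: σ(1) · φ(536/1) = 1 · 264 = 264
  d = 2: σ(2) · φ(536/2) = 3 · 132 = 396
  d = 4: σ(4) · φ(536/4) = 7 · 66 = 462
  d = 8: σ(8) · φ(536/8) = 15 · 66 = 990
  d = 67: σ(67) · φ(536/67) = 68 · 4 = 272
  d = 134: σ(134) · φ(536/134) = 204 · 2 = 408
  d = 268: σ(268) · φ(536/268) = 476 · 1 = 476
  d = 536: σ(536) · φ(536/536) = 1020 · 1 = 1020
Summing: (σ * φ)(536) = 264 + 396 + 462 + 990 + 272 + 408 + 476 + 1020 = 4288.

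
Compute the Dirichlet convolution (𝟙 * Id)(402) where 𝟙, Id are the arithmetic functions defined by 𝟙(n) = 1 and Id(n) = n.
(𝟙 * Id)(402) = 816

Divisors of 402: [1, 2, 3, 6, 67, 134, 201, 402]. For each d | 402:
  d = 1: 𝟙(1) · Id(402/1) = 1 · 402 = 402
  d = 2: 𝟙(2) · Id(402/2) = 1 · 201 = 201
  d = 3: 𝟙(3) · Id(402/3) = 1 · 134 = 134
  d = 6: 𝟙(6) · Id(402/6) = 1 · 67 = 67
  d = 67: 𝟙(67) · Id(402/67) = 1 · 6 = 6
  d = 134: 𝟙(134) · Id(402/134) = 1 · 3 = 3
  d = 201: 𝟙(201) · Id(402/201) = 1 · 2 = 2
  d = 402: 𝟙(402) · Id(402/402) = 1 · 1 = 1
Summing: (𝟙 * Id)(402) = 402 + 201 + 134 + 67 + 6 + 3 + 2 + 1 = 816.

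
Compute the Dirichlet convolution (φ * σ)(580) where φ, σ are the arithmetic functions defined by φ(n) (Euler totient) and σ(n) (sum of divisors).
(φ * σ)(580) = 6960

Divisors of 580: [1, 2, 4, 5, 10, 20, 29, 58, 116, 145, 290, 580]. For each d | 580:
  d = 1: φ(1) · σ(580/1) = 1 · 1260 = 1260
  d = 2: φ(2) · σ(580/2) = 1 · 540 = 540
  d = 4: φ(4) · σ(580/4) = 2 · 180 = 360
  d = 5: φ(5) · σ(580/5) = 4 · 210 = 840
  d = 10: φ(10) · σ(580/10) = 4 · 90 = 360
  d = 20: φ(20) · σ(580/20) = 8 · 30 = 240
  d = 29: φ(29) · σ(580/29) = 28 · 42 = 1176
  d = 58: φ(58) · σ(580/58) = 28 · 18 = 504
  d = 116: φ(116) · σ(580/116) = 56 · 6 = 336
  d = 145: φ(145) · σ(580/145) = 112 · 7 = 784
  d = 290: φ(290) · σ(580/290) = 112 · 3 = 336
  d = 580: φ(580) · σ(580/580) = 224 · 1 = 224
Summing: (φ * σ)(580) = 1260 + 540 + 360 + 840 + 360 + 240 + 1176 + 504 + 336 + 784 + 336 + 224 = 6960.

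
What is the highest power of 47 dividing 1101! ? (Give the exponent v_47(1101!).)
v_47(1101!) = 23

Legendre's formula: v_p(n!) = Σ_{k ≥ 1} ⌊n / p^k⌋. For p = 47, n = 1101, the terms are:
  ⌊1101/47^1⌋ = ⌊1101/47⌋ = 23
(the next term ⌊1101/47^2⌋ = 0, terminating the sum). Summing: v_47(1101!) = 23 = 23.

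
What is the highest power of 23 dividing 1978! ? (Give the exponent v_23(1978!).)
v_23(1978!) = 89

Legendre's formula: v_p(n!) = Σ_{k ≥ 1} ⌊n / p^k⌋. For p = 23, n = 1978, the terms are:
  ⌊1978/23^1⌋ = ⌊1978/23⌋ = 86
  ⌊1978/23^2⌋ = ⌊1978/529⌋ = 3
(the next term ⌊1978/23^3⌋ = 0, terminating the sum). Summing: v_23(1978!) = 86 + 3 = 89.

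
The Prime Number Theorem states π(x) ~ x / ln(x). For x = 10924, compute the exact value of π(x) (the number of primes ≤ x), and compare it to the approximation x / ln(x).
π(10924) = 1327;  x/ln(x) ≈ 1174.79;  relative error ≈ 11.47%.

Directly count primes up to 10924: π(10924) = 1327. The PNT approximation gives 10924/ln(10924) ≈ 10924/9.29872 ≈ 1174.79. Relative error (π(x) − x/ln(x)) / π(x) ≈ 11.47%; the approximation is known to undercount slightly (Li(x) is a better estimate).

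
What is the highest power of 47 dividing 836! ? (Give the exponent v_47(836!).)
v_47(836!) = 17

Legendre's formula: v_p(n!) = Σ_{k ≥ 1} ⌊n / p^k⌋. For p = 47, n = 836, the terms are:
  ⌊836/47^1⌋ = ⌊836/47⌋ = 17
(the next term ⌊836/47^2⌋ = 0, terminating the sum). Summing: v_47(836!) = 17 = 17.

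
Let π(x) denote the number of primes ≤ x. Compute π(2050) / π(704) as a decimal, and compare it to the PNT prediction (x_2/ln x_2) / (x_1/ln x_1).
π(2050)/π(704) = 309/126 ≈ 2.4524;  PNT prediction ≈ 2.5038.

π(704) = 126 and π(2050) = 309, so π(2050)/π(704) ≈ 2.4524. The PNT-predicted ratio is (2050/ln(2050)) / (704/ln(704)) ≈ 2.5038. The two agree to within a few percent, as expected.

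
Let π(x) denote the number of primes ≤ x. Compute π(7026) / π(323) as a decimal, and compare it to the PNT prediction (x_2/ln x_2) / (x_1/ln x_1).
π(7026)/π(323) = 903/66 ≈ 13.6818;  PNT prediction ≈ 14.1890.

π(323) = 66 and π(7026) = 903, so π(7026)/π(323) ≈ 13.6818. The PNT-predicted ratio is (7026/ln(7026)) / (323/ln(323)) ≈ 14.1890. The two agree to within a few percent, as expected.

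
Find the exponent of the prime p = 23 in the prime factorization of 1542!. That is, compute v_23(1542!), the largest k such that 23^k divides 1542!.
v_23(1542!) = 69

Legendre's formula: v_p(n!) = Σ_{k ≥ 1} ⌊n / p^k⌋. For p = 23, n = 1542, the terms are:
  ⌊1542/23^1⌋ = ⌊1542/23⌋ = 67
  ⌊1542/23^2⌋ = ⌊1542/529⌋ = 2
(the next term ⌊1542/23^3⌋ = 0, terminating the sum). Summing: v_23(1542!) = 67 + 2 = 69.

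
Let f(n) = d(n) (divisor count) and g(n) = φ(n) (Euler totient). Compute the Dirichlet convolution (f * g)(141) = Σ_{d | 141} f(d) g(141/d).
(d * φ)(141) = 192

Divisors of 141: [1, 3, 47, 141]. For each d | 141:
  d = 1: d(1) · φ(141/1) = 1 · 92 = 92
  d = 3: d(3) · φ(141/3) = 2 · 46 = 92
  d = 47: d(47) · φ(141/47) = 2 · 2 = 4
  d = 141: d(141) · φ(141/141) = 4 · 1 = 4
Summing: (d * φ)(141) = 92 + 92 + 4 + 4 = 192.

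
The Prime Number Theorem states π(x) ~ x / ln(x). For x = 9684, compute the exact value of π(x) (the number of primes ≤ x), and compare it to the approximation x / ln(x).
π(9684) = 1195;  x/ln(x) ≈ 1055.11;  relative error ≈ 11.71%.

Directly count primes up to 9684: π(9684) = 1195. The PNT approximation gives 9684/ln(9684) ≈ 9684/9.17823 ≈ 1055.11. Relative error (π(x) − x/ln(x)) / π(x) ≈ 11.71%; the approximation is known to undercount slightly (Li(x) is a better estimate).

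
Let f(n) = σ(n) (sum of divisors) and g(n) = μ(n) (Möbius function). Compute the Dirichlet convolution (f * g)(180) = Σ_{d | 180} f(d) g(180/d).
(σ * μ)(180) = 180

Divisors of 180: [1, 2, 3, 4, 5, 6, 9, 10, 12, 15, 18, 20, 30, 36, 45, 60, 90, 180]. For each d | 180:
  d = 1: σ(1) · μ(180/1) = 1 · 0 = 0
  d = 2: σ(2) · μ(180/2) = 3 · 0 = 0
  d = 3: σ(3) · μ(180/3) = 4 · 0 = 0
  d = 4: σ(4) · μ(180/4) = 7 · 0 = 0
  d = 5: σ(5) · μ(180/5) = 6 · 0 = 0
  d = 6: σ(6) · μ(180/6) = 12 · -1 = -12
  d = 9: σ(9) · μ(180/9) = 13 · 0 = 0
  d = 10: σ(10) · μ(180/10) = 18 · 0 = 0
  d = 12: σ(12) · μ(180/12) = 28 · 1 = 28
  d = 15: σ(15) · μ(180/15) = 24 · 0 = 0
  d = 18: σ(18) · μ(180/18) = 39 · 1 = 39
  d = 20: σ(20) · μ(180/20) = 42 · 0 = 0
  d = 30: σ(30) · μ(180/30) = 72 · 1 = 72
  d = 36: σ(36) · μ(180/36) = 91 · -1 = -91
  d = 45: σ(45) · μ(180/45) = 78 · 0 = 0
  d = 60: σ(60) · μ(180/60) = 168 · -1 = -168
  d = 90: σ(90) · μ(180/90) = 234 · -1 = -234
  d = 180: σ(180) · μ(180/180) = 546 · 1 = 546
Summing: (σ * μ)(180) = 0 + 0 + 0 + 0 + 0 + -12 + 0 + 0 + 28 + 0 + 39 + 0 + 72 + -91 + 0 + -168 + -234 + 546 = 180.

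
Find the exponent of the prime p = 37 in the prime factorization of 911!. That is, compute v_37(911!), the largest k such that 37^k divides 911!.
v_37(911!) = 24

Legendre's formula: v_p(n!) = Σ_{k ≥ 1} ⌊n / p^k⌋. For p = 37, n = 911, the terms are:
  ⌊911/37^1⌋ = ⌊911/37⌋ = 24
(the next term ⌊911/37^2⌋ = 0, terminating the sum). Summing: v_37(911!) = 24 = 24.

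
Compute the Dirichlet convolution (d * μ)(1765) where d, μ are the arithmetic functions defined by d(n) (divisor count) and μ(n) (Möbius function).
(d * μ)(1765) = 1

Divisors of 1765: [1, 5, 353, 1765]. For each d | 1765:
  d = 1: d(1) · μ(1765/1) = 1 · 1 = 1
  d = 5: d(5) · μ(1765/5) = 2 · -1 = -2
  d = 353: d(353) · μ(1765/353) = 2 · -1 = -2
  d = 1765: d(1765) · μ(1765/1765) = 4 · 1 = 4
Summing: (d * μ)(1765) = 1 + -2 + -2 + 4 = 1.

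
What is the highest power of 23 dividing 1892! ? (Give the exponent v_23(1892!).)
v_23(1892!) = 85

Legendre's formula: v_p(n!) = Σ_{k ≥ 1} ⌊n / p^k⌋. For p = 23, n = 1892, the terms are:
  ⌊1892/23^1⌋ = ⌊1892/23⌋ = 82
  ⌊1892/23^2⌋ = ⌊1892/529⌋ = 3
(the next term ⌊1892/23^3⌋ = 0, terminating the sum). Summing: v_23(1892!) = 82 + 3 = 85.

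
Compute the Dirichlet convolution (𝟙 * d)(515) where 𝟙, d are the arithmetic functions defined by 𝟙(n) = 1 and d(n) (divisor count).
(𝟙 * d)(515) = 9

Divisors of 515: [1, 5, 103, 515]. For each d | 515:
  d = 1: 𝟙(1) · d(515/1) = 1 · 4 = 4
  d = 5: 𝟙(5) · d(515/5) = 1 · 2 = 2
  d = 103: 𝟙(103) · d(515/103) = 1 · 2 = 2
  d = 515: 𝟙(515) · d(515/515) = 1 · 1 = 1
Summing: (𝟙 * d)(515) = 4 + 2 + 2 + 1 = 9.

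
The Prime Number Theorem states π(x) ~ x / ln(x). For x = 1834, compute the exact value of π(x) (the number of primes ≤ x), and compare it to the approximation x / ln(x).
π(1834) = 282;  x/ln(x) ≈ 244.07;  relative error ≈ 13.45%.

Directly count primes up to 1834: π(1834) = 282. The PNT approximation gives 1834/ln(1834) ≈ 1834/7.51425 ≈ 244.07. Relative error (π(x) − x/ln(x)) / π(x) ≈ 13.45%; the approximation is known to undercount slightly (Li(x) is a better estimate).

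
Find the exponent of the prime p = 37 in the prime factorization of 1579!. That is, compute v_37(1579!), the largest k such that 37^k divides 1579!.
v_37(1579!) = 43

Legendre's formula: v_p(n!) = Σ_{k ≥ 1} ⌊n / p^k⌋. For p = 37, n = 1579, the terms are:
  ⌊1579/37^1⌋ = ⌊1579/37⌋ = 42
  ⌊1579/37^2⌋ = ⌊1579/1369⌋ = 1
(the next term ⌊1579/37^3⌋ = 0, terminating the sum). Summing: v_37(1579!) = 42 + 1 = 43.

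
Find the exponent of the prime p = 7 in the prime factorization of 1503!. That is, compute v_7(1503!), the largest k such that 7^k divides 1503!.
v_7(1503!) = 248

Legendre's formula: v_p(n!) = Σ_{k ≥ 1} ⌊n / p^k⌋. For p = 7, n = 1503, the terms are:
  ⌊1503/7^1⌋ = ⌊1503/7⌋ = 214
  ⌊1503/7^2⌋ = ⌊1503/49⌋ = 30
  ⌊1503/7^3⌋ = ⌊1503/343⌋ = 4
(the next term ⌊1503/7^4⌋ = 0, terminating the sum). Summing: v_7(1503!) = 214 + 30 + 4 = 248.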